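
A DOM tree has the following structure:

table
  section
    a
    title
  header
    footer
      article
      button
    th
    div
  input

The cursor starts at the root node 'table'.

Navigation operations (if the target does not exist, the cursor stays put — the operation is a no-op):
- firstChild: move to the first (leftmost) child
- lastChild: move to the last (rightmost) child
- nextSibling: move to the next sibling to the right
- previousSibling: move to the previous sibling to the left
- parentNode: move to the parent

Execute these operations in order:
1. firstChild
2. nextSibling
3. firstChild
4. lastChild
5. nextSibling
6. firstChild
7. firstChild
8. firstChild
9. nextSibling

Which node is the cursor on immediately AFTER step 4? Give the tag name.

Answer: button

Derivation:
After 1 (firstChild): section
After 2 (nextSibling): header
After 3 (firstChild): footer
After 4 (lastChild): button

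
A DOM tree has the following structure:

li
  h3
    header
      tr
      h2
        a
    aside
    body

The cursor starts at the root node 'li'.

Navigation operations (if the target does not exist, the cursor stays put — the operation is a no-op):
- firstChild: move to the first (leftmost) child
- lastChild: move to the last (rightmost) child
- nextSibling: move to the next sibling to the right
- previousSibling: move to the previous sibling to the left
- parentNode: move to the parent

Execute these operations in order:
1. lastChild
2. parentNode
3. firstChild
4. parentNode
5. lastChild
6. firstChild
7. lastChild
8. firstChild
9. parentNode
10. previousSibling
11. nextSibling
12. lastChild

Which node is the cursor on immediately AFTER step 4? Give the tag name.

After 1 (lastChild): h3
After 2 (parentNode): li
After 3 (firstChild): h3
After 4 (parentNode): li

Answer: li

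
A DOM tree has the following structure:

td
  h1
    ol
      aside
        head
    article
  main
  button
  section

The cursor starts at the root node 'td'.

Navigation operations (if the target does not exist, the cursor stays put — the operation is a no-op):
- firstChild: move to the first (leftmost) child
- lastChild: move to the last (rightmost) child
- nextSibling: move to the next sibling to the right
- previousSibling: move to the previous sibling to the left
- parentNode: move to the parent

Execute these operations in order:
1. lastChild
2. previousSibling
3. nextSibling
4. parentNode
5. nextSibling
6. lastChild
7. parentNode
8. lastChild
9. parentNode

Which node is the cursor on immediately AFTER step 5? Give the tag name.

Answer: td

Derivation:
After 1 (lastChild): section
After 2 (previousSibling): button
After 3 (nextSibling): section
After 4 (parentNode): td
After 5 (nextSibling): td (no-op, stayed)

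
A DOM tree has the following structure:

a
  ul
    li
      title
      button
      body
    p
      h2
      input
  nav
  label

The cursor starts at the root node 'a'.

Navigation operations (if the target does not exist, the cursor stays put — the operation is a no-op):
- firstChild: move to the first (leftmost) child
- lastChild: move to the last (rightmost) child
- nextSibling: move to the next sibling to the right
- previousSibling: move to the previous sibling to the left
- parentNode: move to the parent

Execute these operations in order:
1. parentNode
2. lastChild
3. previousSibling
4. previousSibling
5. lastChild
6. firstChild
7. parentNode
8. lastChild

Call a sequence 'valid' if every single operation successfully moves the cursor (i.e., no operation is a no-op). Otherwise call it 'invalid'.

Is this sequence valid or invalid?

Answer: invalid

Derivation:
After 1 (parentNode): a (no-op, stayed)
After 2 (lastChild): label
After 3 (previousSibling): nav
After 4 (previousSibling): ul
After 5 (lastChild): p
After 6 (firstChild): h2
After 7 (parentNode): p
After 8 (lastChild): input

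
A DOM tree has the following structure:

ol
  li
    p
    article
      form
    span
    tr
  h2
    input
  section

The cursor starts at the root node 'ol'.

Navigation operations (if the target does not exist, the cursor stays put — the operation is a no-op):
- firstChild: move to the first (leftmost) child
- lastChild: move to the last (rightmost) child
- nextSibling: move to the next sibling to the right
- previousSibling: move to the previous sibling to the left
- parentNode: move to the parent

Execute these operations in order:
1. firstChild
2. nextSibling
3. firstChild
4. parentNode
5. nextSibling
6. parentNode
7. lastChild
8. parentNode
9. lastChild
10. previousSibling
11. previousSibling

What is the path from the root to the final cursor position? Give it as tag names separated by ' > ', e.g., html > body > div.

Answer: ol > li

Derivation:
After 1 (firstChild): li
After 2 (nextSibling): h2
After 3 (firstChild): input
After 4 (parentNode): h2
After 5 (nextSibling): section
After 6 (parentNode): ol
After 7 (lastChild): section
After 8 (parentNode): ol
After 9 (lastChild): section
After 10 (previousSibling): h2
After 11 (previousSibling): li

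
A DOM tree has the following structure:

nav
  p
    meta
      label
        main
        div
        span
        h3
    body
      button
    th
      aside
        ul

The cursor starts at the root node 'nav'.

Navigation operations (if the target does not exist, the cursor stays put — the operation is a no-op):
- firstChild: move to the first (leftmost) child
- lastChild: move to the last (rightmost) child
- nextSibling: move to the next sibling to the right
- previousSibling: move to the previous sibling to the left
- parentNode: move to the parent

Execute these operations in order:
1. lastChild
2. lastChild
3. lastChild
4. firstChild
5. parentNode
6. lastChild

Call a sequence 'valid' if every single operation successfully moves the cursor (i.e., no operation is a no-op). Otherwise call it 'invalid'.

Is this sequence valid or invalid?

After 1 (lastChild): p
After 2 (lastChild): th
After 3 (lastChild): aside
After 4 (firstChild): ul
After 5 (parentNode): aside
After 6 (lastChild): ul

Answer: valid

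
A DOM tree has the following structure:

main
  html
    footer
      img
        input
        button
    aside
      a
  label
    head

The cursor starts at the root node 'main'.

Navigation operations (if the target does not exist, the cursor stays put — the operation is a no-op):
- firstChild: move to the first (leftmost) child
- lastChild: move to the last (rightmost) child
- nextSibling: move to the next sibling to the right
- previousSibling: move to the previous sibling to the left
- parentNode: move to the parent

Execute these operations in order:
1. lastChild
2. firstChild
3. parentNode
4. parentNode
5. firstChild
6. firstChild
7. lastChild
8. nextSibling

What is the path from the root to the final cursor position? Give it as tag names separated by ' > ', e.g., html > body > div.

After 1 (lastChild): label
After 2 (firstChild): head
After 3 (parentNode): label
After 4 (parentNode): main
After 5 (firstChild): html
After 6 (firstChild): footer
After 7 (lastChild): img
After 8 (nextSibling): img (no-op, stayed)

Answer: main > html > footer > img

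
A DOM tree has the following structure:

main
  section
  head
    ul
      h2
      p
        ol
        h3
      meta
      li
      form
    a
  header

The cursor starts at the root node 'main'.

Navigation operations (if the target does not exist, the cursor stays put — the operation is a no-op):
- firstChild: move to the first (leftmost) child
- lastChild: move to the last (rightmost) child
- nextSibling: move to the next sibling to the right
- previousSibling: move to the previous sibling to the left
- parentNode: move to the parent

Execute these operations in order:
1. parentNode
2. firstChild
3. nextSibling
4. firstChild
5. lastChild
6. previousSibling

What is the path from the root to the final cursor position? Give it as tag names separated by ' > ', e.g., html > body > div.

Answer: main > head > ul > li

Derivation:
After 1 (parentNode): main (no-op, stayed)
After 2 (firstChild): section
After 3 (nextSibling): head
After 4 (firstChild): ul
After 5 (lastChild): form
After 6 (previousSibling): li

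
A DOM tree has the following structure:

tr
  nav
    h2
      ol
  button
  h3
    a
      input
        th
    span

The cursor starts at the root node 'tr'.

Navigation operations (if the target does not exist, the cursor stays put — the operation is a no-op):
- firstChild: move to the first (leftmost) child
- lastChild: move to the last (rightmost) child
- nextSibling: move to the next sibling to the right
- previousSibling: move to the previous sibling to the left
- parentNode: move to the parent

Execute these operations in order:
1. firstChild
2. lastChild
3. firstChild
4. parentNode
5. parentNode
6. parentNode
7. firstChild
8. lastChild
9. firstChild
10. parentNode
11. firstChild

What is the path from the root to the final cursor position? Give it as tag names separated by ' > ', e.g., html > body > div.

After 1 (firstChild): nav
After 2 (lastChild): h2
After 3 (firstChild): ol
After 4 (parentNode): h2
After 5 (parentNode): nav
After 6 (parentNode): tr
After 7 (firstChild): nav
After 8 (lastChild): h2
After 9 (firstChild): ol
After 10 (parentNode): h2
After 11 (firstChild): ol

Answer: tr > nav > h2 > ol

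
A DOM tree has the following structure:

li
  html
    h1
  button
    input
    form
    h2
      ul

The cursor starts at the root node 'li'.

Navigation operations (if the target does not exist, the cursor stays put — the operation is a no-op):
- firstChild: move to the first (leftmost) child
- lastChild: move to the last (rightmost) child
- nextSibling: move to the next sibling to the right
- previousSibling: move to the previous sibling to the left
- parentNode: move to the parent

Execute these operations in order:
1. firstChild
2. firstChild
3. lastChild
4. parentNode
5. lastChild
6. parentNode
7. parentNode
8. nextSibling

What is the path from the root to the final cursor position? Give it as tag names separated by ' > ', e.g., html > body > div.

After 1 (firstChild): html
After 2 (firstChild): h1
After 3 (lastChild): h1 (no-op, stayed)
After 4 (parentNode): html
After 5 (lastChild): h1
After 6 (parentNode): html
After 7 (parentNode): li
After 8 (nextSibling): li (no-op, stayed)

Answer: li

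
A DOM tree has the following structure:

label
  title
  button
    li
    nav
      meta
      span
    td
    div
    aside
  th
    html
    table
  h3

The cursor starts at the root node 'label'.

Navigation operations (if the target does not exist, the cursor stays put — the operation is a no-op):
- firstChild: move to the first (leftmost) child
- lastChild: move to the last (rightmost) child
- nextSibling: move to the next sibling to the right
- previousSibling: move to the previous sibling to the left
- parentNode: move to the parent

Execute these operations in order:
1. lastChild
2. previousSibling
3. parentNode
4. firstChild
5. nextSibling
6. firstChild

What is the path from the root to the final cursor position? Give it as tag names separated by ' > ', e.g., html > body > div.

Answer: label > button > li

Derivation:
After 1 (lastChild): h3
After 2 (previousSibling): th
After 3 (parentNode): label
After 4 (firstChild): title
After 5 (nextSibling): button
After 6 (firstChild): li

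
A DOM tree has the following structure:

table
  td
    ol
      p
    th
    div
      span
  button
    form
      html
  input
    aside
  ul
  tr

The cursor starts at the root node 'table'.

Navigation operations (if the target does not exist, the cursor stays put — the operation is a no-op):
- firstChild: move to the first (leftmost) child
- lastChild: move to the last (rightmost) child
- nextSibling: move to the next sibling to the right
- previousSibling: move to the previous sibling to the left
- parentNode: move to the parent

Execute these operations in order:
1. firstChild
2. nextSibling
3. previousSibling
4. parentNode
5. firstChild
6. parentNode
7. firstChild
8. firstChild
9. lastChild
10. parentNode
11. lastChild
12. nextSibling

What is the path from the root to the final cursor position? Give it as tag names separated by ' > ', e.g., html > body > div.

Answer: table > td > ol > p

Derivation:
After 1 (firstChild): td
After 2 (nextSibling): button
After 3 (previousSibling): td
After 4 (parentNode): table
After 5 (firstChild): td
After 6 (parentNode): table
After 7 (firstChild): td
After 8 (firstChild): ol
After 9 (lastChild): p
After 10 (parentNode): ol
After 11 (lastChild): p
After 12 (nextSibling): p (no-op, stayed)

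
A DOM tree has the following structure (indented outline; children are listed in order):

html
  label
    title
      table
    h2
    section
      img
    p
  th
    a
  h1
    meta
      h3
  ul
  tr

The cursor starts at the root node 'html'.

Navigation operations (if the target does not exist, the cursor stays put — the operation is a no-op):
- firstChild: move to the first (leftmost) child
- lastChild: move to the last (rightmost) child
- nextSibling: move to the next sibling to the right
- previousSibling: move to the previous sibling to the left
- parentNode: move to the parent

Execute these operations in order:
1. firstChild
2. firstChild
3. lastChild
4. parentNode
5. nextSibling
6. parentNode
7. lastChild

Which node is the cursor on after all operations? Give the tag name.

Answer: p

Derivation:
After 1 (firstChild): label
After 2 (firstChild): title
After 3 (lastChild): table
After 4 (parentNode): title
After 5 (nextSibling): h2
After 6 (parentNode): label
After 7 (lastChild): p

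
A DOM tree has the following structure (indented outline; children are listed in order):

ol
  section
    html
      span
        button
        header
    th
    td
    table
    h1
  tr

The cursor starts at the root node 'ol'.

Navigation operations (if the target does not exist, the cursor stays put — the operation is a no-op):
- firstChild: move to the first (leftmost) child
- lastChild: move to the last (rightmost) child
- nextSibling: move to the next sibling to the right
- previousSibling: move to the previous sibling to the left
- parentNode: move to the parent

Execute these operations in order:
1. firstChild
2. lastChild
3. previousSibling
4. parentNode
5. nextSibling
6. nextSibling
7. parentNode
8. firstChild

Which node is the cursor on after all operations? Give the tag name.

Answer: section

Derivation:
After 1 (firstChild): section
After 2 (lastChild): h1
After 3 (previousSibling): table
After 4 (parentNode): section
After 5 (nextSibling): tr
After 6 (nextSibling): tr (no-op, stayed)
After 7 (parentNode): ol
After 8 (firstChild): section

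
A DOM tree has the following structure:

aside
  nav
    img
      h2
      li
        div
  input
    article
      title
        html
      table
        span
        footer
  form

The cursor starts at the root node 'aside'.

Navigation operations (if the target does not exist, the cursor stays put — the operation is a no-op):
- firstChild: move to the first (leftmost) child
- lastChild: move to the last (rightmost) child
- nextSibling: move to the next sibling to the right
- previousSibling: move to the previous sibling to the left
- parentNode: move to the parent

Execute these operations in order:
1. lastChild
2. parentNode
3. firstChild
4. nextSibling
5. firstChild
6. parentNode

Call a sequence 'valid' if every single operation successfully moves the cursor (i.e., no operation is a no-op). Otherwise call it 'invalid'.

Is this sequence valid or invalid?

After 1 (lastChild): form
After 2 (parentNode): aside
After 3 (firstChild): nav
After 4 (nextSibling): input
After 5 (firstChild): article
After 6 (parentNode): input

Answer: valid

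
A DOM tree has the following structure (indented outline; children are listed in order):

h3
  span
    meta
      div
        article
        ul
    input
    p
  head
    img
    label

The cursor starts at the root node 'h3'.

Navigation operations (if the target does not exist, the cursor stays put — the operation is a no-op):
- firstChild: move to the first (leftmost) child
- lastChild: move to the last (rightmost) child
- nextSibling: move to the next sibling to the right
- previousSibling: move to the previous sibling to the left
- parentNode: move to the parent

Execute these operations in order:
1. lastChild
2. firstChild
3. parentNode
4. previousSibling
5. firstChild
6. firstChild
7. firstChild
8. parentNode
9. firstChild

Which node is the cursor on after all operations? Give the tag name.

After 1 (lastChild): head
After 2 (firstChild): img
After 3 (parentNode): head
After 4 (previousSibling): span
After 5 (firstChild): meta
After 6 (firstChild): div
After 7 (firstChild): article
After 8 (parentNode): div
After 9 (firstChild): article

Answer: article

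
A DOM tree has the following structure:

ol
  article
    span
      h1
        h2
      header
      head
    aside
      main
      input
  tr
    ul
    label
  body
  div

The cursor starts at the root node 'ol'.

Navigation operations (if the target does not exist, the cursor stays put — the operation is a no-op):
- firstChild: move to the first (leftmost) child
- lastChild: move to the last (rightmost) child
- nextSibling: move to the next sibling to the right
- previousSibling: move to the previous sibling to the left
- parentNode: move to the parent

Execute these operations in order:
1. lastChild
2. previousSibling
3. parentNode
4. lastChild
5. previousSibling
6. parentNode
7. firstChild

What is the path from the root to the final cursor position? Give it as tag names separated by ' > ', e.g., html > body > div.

After 1 (lastChild): div
After 2 (previousSibling): body
After 3 (parentNode): ol
After 4 (lastChild): div
After 5 (previousSibling): body
After 6 (parentNode): ol
After 7 (firstChild): article

Answer: ol > article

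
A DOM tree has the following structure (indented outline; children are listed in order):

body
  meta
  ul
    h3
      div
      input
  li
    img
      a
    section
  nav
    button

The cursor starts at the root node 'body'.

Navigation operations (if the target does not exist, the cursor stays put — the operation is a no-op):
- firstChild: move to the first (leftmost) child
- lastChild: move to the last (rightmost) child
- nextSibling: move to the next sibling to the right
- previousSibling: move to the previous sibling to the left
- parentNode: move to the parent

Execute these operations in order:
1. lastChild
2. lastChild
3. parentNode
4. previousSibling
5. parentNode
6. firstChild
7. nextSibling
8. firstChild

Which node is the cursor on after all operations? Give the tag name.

Answer: h3

Derivation:
After 1 (lastChild): nav
After 2 (lastChild): button
After 3 (parentNode): nav
After 4 (previousSibling): li
After 5 (parentNode): body
After 6 (firstChild): meta
After 7 (nextSibling): ul
After 8 (firstChild): h3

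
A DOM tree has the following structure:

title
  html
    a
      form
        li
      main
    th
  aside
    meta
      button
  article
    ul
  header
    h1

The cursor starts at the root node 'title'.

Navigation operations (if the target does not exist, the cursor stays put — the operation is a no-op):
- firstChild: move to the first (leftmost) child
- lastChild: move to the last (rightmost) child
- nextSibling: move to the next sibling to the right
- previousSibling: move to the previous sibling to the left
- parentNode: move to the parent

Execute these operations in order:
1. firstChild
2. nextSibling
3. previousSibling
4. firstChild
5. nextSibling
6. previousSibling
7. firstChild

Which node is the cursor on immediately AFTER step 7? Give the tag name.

Answer: form

Derivation:
After 1 (firstChild): html
After 2 (nextSibling): aside
After 3 (previousSibling): html
After 4 (firstChild): a
After 5 (nextSibling): th
After 6 (previousSibling): a
After 7 (firstChild): form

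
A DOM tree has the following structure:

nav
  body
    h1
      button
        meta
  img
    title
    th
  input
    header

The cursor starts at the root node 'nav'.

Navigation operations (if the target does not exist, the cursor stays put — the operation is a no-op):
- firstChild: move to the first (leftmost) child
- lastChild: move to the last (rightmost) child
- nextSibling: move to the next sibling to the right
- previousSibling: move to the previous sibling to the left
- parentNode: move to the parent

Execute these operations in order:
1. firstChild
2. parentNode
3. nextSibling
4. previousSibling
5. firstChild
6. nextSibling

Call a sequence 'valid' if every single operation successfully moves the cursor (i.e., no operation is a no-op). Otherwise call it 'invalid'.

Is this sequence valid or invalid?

Answer: invalid

Derivation:
After 1 (firstChild): body
After 2 (parentNode): nav
After 3 (nextSibling): nav (no-op, stayed)
After 4 (previousSibling): nav (no-op, stayed)
After 5 (firstChild): body
After 6 (nextSibling): img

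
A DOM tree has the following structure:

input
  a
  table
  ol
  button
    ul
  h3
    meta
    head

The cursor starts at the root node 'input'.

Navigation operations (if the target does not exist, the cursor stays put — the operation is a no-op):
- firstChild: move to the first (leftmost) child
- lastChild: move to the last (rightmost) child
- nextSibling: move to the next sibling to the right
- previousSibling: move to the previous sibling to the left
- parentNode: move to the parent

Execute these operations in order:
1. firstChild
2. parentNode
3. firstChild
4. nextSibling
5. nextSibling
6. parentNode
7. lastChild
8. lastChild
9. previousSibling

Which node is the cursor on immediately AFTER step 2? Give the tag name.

Answer: input

Derivation:
After 1 (firstChild): a
After 2 (parentNode): input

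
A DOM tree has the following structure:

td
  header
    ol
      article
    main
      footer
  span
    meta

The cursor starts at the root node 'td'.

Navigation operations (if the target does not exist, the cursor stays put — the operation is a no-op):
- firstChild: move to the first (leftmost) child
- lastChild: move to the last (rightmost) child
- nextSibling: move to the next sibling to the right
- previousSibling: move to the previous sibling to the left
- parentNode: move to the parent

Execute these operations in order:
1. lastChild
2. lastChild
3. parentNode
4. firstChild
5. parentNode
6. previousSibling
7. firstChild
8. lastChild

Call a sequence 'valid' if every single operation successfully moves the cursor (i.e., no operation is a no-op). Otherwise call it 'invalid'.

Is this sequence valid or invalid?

After 1 (lastChild): span
After 2 (lastChild): meta
After 3 (parentNode): span
After 4 (firstChild): meta
After 5 (parentNode): span
After 6 (previousSibling): header
After 7 (firstChild): ol
After 8 (lastChild): article

Answer: valid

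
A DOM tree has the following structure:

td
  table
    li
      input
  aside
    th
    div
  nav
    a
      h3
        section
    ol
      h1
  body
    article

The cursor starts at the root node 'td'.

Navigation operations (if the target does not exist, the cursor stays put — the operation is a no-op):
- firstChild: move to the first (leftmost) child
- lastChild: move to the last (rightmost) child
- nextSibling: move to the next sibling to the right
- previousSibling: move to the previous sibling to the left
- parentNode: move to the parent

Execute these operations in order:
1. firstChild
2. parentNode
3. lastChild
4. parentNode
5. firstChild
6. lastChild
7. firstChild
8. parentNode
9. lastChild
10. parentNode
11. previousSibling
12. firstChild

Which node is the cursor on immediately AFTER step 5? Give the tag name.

Answer: table

Derivation:
After 1 (firstChild): table
After 2 (parentNode): td
After 3 (lastChild): body
After 4 (parentNode): td
After 5 (firstChild): table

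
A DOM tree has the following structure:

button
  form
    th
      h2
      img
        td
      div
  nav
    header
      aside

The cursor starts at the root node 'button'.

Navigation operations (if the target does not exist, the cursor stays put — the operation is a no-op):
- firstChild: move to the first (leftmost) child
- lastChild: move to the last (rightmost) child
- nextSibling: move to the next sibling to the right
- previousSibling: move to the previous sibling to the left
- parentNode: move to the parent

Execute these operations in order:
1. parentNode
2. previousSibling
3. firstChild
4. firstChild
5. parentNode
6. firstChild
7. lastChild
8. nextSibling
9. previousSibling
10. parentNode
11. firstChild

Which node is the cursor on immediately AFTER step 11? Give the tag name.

Answer: h2

Derivation:
After 1 (parentNode): button (no-op, stayed)
After 2 (previousSibling): button (no-op, stayed)
After 3 (firstChild): form
After 4 (firstChild): th
After 5 (parentNode): form
After 6 (firstChild): th
After 7 (lastChild): div
After 8 (nextSibling): div (no-op, stayed)
After 9 (previousSibling): img
After 10 (parentNode): th
After 11 (firstChild): h2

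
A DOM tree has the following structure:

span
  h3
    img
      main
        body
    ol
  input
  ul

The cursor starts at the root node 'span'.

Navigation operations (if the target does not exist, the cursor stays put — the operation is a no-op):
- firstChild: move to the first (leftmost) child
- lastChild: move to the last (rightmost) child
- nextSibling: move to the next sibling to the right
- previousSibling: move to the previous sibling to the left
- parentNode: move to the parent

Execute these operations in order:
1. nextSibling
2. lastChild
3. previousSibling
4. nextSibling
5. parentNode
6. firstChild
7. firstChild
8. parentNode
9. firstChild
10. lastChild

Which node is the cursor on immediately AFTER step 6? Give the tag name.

After 1 (nextSibling): span (no-op, stayed)
After 2 (lastChild): ul
After 3 (previousSibling): input
After 4 (nextSibling): ul
After 5 (parentNode): span
After 6 (firstChild): h3

Answer: h3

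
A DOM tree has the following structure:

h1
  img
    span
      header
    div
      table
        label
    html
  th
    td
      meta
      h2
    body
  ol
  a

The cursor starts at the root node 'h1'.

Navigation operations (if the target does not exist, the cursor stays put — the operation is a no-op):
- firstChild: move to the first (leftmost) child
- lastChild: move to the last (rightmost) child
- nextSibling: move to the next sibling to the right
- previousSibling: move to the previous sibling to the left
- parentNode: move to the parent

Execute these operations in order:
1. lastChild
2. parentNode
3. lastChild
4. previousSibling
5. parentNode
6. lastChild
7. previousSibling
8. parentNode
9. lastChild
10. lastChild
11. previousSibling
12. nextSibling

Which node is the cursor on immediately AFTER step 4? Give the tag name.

Answer: ol

Derivation:
After 1 (lastChild): a
After 2 (parentNode): h1
After 3 (lastChild): a
After 4 (previousSibling): ol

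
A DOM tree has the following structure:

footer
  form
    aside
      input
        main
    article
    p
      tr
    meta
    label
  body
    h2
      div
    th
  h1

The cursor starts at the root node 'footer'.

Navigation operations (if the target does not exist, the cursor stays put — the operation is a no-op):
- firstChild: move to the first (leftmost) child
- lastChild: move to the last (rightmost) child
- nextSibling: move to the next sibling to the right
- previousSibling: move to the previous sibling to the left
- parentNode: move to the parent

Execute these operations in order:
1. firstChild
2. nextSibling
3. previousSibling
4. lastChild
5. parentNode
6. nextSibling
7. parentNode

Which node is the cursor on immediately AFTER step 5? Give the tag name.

After 1 (firstChild): form
After 2 (nextSibling): body
After 3 (previousSibling): form
After 4 (lastChild): label
After 5 (parentNode): form

Answer: form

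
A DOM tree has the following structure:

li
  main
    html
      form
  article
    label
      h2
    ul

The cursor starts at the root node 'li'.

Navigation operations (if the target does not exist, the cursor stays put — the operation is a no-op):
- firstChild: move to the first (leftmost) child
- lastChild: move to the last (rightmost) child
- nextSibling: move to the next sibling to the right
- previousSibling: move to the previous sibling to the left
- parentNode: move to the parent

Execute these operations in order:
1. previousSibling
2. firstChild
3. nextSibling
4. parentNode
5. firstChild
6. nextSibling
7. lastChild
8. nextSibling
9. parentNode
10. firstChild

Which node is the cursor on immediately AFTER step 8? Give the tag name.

After 1 (previousSibling): li (no-op, stayed)
After 2 (firstChild): main
After 3 (nextSibling): article
After 4 (parentNode): li
After 5 (firstChild): main
After 6 (nextSibling): article
After 7 (lastChild): ul
After 8 (nextSibling): ul (no-op, stayed)

Answer: ul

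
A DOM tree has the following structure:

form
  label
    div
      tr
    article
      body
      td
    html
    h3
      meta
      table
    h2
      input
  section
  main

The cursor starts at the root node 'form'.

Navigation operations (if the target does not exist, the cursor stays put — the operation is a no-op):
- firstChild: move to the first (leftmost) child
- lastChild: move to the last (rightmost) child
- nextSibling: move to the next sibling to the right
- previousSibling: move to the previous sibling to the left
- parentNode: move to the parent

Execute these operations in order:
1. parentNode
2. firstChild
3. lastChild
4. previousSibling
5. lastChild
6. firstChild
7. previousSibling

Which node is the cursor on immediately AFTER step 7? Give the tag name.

Answer: meta

Derivation:
After 1 (parentNode): form (no-op, stayed)
After 2 (firstChild): label
After 3 (lastChild): h2
After 4 (previousSibling): h3
After 5 (lastChild): table
After 6 (firstChild): table (no-op, stayed)
After 7 (previousSibling): meta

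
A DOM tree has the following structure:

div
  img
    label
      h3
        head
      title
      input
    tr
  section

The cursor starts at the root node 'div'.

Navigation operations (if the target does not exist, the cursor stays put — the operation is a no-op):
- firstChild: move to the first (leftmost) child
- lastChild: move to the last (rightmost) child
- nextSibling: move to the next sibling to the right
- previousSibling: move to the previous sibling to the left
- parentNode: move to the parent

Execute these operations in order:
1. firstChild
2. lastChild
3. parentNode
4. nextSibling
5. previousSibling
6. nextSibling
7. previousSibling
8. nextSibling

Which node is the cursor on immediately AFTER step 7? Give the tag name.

Answer: img

Derivation:
After 1 (firstChild): img
After 2 (lastChild): tr
After 3 (parentNode): img
After 4 (nextSibling): section
After 5 (previousSibling): img
After 6 (nextSibling): section
After 7 (previousSibling): img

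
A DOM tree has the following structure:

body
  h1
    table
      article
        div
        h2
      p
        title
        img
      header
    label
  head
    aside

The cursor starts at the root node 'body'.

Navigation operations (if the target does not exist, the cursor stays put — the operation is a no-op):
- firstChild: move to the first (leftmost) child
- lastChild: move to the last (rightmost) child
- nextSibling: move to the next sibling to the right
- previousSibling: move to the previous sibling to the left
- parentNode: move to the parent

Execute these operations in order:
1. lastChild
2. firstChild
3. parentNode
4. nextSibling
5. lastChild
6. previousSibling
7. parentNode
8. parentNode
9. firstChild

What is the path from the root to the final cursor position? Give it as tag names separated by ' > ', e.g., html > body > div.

Answer: body > h1

Derivation:
After 1 (lastChild): head
After 2 (firstChild): aside
After 3 (parentNode): head
After 4 (nextSibling): head (no-op, stayed)
After 5 (lastChild): aside
After 6 (previousSibling): aside (no-op, stayed)
After 7 (parentNode): head
After 8 (parentNode): body
After 9 (firstChild): h1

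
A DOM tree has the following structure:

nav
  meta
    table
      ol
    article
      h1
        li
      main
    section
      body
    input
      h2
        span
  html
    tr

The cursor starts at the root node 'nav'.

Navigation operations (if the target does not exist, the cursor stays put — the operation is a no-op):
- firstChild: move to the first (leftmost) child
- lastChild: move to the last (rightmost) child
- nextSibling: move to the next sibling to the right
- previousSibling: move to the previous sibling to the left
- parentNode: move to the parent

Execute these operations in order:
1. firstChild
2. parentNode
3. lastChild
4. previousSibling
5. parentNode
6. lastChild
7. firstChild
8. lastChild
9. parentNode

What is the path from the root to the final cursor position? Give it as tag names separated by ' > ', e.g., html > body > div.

After 1 (firstChild): meta
After 2 (parentNode): nav
After 3 (lastChild): html
After 4 (previousSibling): meta
After 5 (parentNode): nav
After 6 (lastChild): html
After 7 (firstChild): tr
After 8 (lastChild): tr (no-op, stayed)
After 9 (parentNode): html

Answer: nav > html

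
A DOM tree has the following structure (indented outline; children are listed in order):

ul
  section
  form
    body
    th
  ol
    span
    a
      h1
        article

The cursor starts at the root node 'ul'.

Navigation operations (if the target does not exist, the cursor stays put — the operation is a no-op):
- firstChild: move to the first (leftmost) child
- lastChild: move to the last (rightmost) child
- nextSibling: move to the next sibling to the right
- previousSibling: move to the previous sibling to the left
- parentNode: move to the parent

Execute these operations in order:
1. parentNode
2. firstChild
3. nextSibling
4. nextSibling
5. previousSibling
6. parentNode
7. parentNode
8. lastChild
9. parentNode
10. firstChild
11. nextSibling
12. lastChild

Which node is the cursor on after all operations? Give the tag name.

After 1 (parentNode): ul (no-op, stayed)
After 2 (firstChild): section
After 3 (nextSibling): form
After 4 (nextSibling): ol
After 5 (previousSibling): form
After 6 (parentNode): ul
After 7 (parentNode): ul (no-op, stayed)
After 8 (lastChild): ol
After 9 (parentNode): ul
After 10 (firstChild): section
After 11 (nextSibling): form
After 12 (lastChild): th

Answer: th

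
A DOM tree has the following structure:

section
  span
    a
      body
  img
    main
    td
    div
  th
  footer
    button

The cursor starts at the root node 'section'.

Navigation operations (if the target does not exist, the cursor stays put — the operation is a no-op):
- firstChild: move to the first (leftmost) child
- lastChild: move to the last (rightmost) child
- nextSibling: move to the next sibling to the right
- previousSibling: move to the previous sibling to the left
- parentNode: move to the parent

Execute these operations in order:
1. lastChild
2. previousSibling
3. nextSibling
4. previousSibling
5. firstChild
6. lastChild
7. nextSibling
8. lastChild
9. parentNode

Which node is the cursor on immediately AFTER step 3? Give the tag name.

After 1 (lastChild): footer
After 2 (previousSibling): th
After 3 (nextSibling): footer

Answer: footer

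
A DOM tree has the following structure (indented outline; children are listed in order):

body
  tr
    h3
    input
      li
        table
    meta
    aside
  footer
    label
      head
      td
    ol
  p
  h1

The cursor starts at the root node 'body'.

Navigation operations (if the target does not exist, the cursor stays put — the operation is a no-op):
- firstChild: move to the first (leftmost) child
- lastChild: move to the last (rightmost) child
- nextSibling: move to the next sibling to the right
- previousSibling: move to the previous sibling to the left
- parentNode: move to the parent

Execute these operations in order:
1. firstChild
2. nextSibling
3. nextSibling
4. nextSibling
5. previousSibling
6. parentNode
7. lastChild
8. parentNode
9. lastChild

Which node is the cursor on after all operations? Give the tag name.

After 1 (firstChild): tr
After 2 (nextSibling): footer
After 3 (nextSibling): p
After 4 (nextSibling): h1
After 5 (previousSibling): p
After 6 (parentNode): body
After 7 (lastChild): h1
After 8 (parentNode): body
After 9 (lastChild): h1

Answer: h1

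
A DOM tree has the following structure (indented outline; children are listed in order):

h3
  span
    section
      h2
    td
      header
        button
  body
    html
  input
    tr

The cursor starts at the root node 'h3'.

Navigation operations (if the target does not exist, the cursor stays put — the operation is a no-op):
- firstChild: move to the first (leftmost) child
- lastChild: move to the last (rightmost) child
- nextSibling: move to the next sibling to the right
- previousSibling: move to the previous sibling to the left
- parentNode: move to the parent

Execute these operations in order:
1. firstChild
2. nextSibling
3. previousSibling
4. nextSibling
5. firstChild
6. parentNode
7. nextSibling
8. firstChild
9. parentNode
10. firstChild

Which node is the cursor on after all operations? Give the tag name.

Answer: tr

Derivation:
After 1 (firstChild): span
After 2 (nextSibling): body
After 3 (previousSibling): span
After 4 (nextSibling): body
After 5 (firstChild): html
After 6 (parentNode): body
After 7 (nextSibling): input
After 8 (firstChild): tr
After 9 (parentNode): input
After 10 (firstChild): tr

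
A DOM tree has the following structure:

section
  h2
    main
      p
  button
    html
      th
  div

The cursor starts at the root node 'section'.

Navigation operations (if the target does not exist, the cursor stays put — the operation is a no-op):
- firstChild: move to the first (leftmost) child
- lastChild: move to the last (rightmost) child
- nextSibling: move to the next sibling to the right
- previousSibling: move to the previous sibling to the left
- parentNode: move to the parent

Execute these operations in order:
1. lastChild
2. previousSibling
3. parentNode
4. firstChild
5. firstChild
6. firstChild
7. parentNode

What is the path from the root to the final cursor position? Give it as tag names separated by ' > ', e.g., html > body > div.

Answer: section > h2 > main

Derivation:
After 1 (lastChild): div
After 2 (previousSibling): button
After 3 (parentNode): section
After 4 (firstChild): h2
After 5 (firstChild): main
After 6 (firstChild): p
After 7 (parentNode): main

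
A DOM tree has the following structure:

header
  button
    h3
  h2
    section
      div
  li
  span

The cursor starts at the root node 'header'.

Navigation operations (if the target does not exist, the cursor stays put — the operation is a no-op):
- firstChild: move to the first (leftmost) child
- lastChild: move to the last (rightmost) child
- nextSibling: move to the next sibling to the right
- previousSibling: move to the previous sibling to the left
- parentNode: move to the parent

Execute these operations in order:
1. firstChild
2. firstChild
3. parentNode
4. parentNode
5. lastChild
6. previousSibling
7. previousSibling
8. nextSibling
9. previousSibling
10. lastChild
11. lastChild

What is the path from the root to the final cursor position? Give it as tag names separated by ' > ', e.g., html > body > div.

After 1 (firstChild): button
After 2 (firstChild): h3
After 3 (parentNode): button
After 4 (parentNode): header
After 5 (lastChild): span
After 6 (previousSibling): li
After 7 (previousSibling): h2
After 8 (nextSibling): li
After 9 (previousSibling): h2
After 10 (lastChild): section
After 11 (lastChild): div

Answer: header > h2 > section > div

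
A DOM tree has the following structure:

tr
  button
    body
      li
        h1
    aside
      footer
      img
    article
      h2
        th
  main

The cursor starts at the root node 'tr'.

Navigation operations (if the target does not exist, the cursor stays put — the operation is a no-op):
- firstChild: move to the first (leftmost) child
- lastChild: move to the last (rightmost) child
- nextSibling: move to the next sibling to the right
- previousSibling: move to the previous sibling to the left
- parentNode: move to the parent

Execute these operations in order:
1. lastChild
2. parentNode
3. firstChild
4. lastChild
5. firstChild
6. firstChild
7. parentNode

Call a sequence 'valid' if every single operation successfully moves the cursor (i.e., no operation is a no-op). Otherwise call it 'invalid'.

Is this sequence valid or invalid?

Answer: valid

Derivation:
After 1 (lastChild): main
After 2 (parentNode): tr
After 3 (firstChild): button
After 4 (lastChild): article
After 5 (firstChild): h2
After 6 (firstChild): th
After 7 (parentNode): h2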